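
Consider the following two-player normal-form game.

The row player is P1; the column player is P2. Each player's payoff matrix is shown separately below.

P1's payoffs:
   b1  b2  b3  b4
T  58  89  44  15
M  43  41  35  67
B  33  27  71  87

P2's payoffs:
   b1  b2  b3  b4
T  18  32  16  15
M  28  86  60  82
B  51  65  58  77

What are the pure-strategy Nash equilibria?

Mark each player's best response to every combination of opponents' strategies; a profile where every player is best-responding is a pure Nash equilibrium.
P1 against b1: payoffs 58, 43, 33 → best response T.
P1 against b2: payoffs 89, 41, 27 → best response T.
P1 against b3: payoffs 44, 35, 71 → best response B.
P1 against b4: payoffs 15, 67, 87 → best response B.
P2 against T: payoffs 18, 32, 16, 15 → best response b2.
P2 against M: payoffs 28, 86, 60, 82 → best response b2.
P2 against B: payoffs 51, 65, 58, 77 → best response b4.
Mutual best responses: (T, b2); (B, b4).

The pure Nash equilibria are (T, b2), (B, b4).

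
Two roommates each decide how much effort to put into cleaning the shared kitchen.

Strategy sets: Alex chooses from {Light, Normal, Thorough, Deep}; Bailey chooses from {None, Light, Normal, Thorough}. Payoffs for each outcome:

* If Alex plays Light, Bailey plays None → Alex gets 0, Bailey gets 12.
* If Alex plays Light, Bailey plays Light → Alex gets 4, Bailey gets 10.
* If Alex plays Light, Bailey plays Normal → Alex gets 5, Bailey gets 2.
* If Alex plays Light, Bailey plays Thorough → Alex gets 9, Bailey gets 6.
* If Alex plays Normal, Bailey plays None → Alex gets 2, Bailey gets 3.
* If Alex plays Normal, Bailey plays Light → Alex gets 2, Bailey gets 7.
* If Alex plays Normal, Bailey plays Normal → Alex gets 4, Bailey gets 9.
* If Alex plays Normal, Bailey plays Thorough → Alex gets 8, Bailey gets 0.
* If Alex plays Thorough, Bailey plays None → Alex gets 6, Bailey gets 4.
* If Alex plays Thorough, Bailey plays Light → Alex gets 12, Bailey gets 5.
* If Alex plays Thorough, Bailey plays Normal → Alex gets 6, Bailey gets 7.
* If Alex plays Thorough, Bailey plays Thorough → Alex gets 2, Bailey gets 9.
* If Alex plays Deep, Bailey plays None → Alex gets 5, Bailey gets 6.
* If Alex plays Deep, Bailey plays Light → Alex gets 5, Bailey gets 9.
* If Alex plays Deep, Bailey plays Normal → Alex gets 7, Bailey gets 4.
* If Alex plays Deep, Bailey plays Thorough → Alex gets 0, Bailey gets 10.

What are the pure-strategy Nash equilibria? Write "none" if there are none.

For each player, find the best response to each opponent profile; mutual best responses are the pure NE.
Alex against None: payoffs 0, 2, 6, 5 → best response Thorough.
Alex against Light: payoffs 4, 2, 12, 5 → best response Thorough.
Alex against Normal: payoffs 5, 4, 6, 7 → best response Deep.
Alex against Thorough: payoffs 9, 8, 2, 0 → best response Light.
Bailey against Light: payoffs 12, 10, 2, 6 → best response None.
Bailey against Normal: payoffs 3, 7, 9, 0 → best response Normal.
Bailey against Thorough: payoffs 4, 5, 7, 9 → best response Thorough.
Bailey against Deep: payoffs 6, 9, 4, 10 → best response Thorough.
No profile is a mutual best response for all players.

none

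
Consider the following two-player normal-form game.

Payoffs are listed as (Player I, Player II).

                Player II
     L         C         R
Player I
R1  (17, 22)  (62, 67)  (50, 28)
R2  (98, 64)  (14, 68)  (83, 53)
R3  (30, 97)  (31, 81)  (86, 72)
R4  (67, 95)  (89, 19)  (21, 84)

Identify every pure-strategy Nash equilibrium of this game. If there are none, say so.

Player I against L: payoffs 17, 98, 30, 67 → best response R2.
Player I against C: payoffs 62, 14, 31, 89 → best response R4.
Player I against R: payoffs 50, 83, 86, 21 → best response R3.
Player II against R1: payoffs 22, 67, 28 → best response C.
Player II against R2: payoffs 64, 68, 53 → best response C.
Player II against R3: payoffs 97, 81, 72 → best response L.
Player II against R4: payoffs 95, 19, 84 → best response L.
No profile is a mutual best response for all players.

There is no pure-strategy Nash equilibrium.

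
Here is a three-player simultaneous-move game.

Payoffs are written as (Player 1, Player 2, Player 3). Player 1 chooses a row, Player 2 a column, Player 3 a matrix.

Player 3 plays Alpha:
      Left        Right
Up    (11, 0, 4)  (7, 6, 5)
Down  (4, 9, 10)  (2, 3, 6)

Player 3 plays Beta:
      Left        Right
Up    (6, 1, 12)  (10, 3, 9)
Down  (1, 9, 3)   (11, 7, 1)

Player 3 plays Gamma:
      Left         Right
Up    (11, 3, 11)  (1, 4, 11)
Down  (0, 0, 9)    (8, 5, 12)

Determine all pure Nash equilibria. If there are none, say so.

(Up, Left, Alpha): Player 2 can switch to Right (0 → 6). Not NE.
(Up, Left, Beta): Player 2 can switch to Right (1 → 3). Not NE.
(Up, Left, Gamma): Player 2 can switch to Right (3 → 4). Not NE.
(Up, Right, Alpha): Player 3 can switch to Beta (5 → 9). Not NE.
(Up, Right, Beta): Player 1 can switch to Down (10 → 11). Not NE.
(Up, Right, Gamma): Player 1 can switch to Down (1 → 8). Not NE.
(Down, Right, Gamma): Player 1 gets 8, best alternative 1; Player 2 gets 5, best alternative 0; Player 3 gets 12, best alternative 6. No profitable deviation — NE.
(The remaining 5 profiles each have a profitable deviation by the same check.)

(Down, Right, Gamma)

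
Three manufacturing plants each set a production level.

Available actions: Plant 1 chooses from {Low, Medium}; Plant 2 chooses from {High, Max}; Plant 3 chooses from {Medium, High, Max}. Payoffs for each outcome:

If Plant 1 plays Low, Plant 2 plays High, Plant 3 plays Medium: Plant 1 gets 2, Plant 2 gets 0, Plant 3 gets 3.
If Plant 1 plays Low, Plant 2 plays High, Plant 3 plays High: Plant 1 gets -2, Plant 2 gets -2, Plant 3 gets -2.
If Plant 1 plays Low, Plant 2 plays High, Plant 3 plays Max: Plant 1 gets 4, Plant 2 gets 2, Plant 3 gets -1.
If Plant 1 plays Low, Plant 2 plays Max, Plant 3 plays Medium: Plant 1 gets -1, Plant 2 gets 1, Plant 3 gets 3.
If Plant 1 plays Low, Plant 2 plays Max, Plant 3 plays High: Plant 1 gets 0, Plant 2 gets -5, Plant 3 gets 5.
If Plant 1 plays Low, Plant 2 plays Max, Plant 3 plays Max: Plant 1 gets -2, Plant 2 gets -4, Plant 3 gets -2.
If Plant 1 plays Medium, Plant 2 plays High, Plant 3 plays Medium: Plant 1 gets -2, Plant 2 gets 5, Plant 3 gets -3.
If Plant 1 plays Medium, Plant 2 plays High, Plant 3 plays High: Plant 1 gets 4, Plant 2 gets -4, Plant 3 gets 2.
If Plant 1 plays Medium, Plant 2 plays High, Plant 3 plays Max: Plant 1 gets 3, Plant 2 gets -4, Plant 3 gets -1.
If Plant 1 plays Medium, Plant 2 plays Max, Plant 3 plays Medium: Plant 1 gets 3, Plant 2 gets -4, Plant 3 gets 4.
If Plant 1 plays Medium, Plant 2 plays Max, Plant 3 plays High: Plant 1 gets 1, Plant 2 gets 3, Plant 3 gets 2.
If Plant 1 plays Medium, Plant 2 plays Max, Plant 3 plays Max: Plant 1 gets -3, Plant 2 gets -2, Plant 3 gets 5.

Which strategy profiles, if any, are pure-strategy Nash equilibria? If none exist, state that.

There is no pure-strategy Nash equilibrium.

Mark each player's best response to every combination of opponents' strategies; a profile where every player is best-responding is a pure Nash equilibrium.
Plant 1 against (High, Medium): payoffs 2, -2 → best response Low.
Plant 1 against (High, High): payoffs -2, 4 → best response Medium.
Plant 1 against (High, Max): payoffs 4, 3 → best response Low.
Plant 1 against (Max, Medium): payoffs -1, 3 → best response Medium.
Plant 1 against (Max, High): payoffs 0, 1 → best response Medium.
Plant 1 against (Max, Max): payoffs -2, -3 → best response Low.
Plant 2 against (Low, Medium): payoffs 0, 1 → best response Max.
Plant 2 against (Low, High): payoffs -2, -5 → best response High.
Plant 2 against (Low, Max): payoffs 2, -4 → best response High.
Plant 2 against (Medium, Medium): payoffs 5, -4 → best response High.
Plant 2 against (Medium, High): payoffs -4, 3 → best response Max.
Plant 2 against (Medium, Max): payoffs -4, -2 → best response Max.
Plant 3 against (Low, High): payoffs 3, -2, -1 → best response Medium.
Plant 3 against (Low, Max): payoffs 3, 5, -2 → best response High.
Plant 3 against (Medium, High): payoffs -3, 2, -1 → best response High.
Plant 3 against (Medium, Max): payoffs 4, 2, 5 → best response Max.
No profile is a mutual best response for all players.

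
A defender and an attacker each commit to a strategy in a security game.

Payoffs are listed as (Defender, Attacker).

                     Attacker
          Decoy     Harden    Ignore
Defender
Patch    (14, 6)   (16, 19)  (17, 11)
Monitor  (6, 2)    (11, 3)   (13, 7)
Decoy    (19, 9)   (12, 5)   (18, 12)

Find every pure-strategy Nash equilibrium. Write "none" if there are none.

Mark each player's best response to every combination of opponents' strategies; a profile where every player is best-responding is a pure Nash equilibrium.
Defender against Decoy: payoffs 14, 6, 19 → best response Decoy.
Defender against Harden: payoffs 16, 11, 12 → best response Patch.
Defender against Ignore: payoffs 17, 13, 18 → best response Decoy.
Attacker against Patch: payoffs 6, 19, 11 → best response Harden.
Attacker against Monitor: payoffs 2, 3, 7 → best response Ignore.
Attacker against Decoy: payoffs 9, 5, 12 → best response Ignore.
Mutual best responses: (Patch, Harden); (Decoy, Ignore).

The pure Nash equilibria are (Patch, Harden); (Decoy, Ignore).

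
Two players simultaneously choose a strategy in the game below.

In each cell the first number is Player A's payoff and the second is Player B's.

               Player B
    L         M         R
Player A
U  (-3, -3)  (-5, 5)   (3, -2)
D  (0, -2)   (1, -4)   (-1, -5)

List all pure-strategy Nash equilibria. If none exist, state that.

(D, L)

Player A against L: payoffs -3, 0 → best response D.
Player A against M: payoffs -5, 1 → best response D.
Player A against R: payoffs 3, -1 → best response U.
Player B against U: payoffs -3, 5, -2 → best response M.
Player B against D: payoffs -2, -4, -5 → best response L.
Mutual best responses: (D, L).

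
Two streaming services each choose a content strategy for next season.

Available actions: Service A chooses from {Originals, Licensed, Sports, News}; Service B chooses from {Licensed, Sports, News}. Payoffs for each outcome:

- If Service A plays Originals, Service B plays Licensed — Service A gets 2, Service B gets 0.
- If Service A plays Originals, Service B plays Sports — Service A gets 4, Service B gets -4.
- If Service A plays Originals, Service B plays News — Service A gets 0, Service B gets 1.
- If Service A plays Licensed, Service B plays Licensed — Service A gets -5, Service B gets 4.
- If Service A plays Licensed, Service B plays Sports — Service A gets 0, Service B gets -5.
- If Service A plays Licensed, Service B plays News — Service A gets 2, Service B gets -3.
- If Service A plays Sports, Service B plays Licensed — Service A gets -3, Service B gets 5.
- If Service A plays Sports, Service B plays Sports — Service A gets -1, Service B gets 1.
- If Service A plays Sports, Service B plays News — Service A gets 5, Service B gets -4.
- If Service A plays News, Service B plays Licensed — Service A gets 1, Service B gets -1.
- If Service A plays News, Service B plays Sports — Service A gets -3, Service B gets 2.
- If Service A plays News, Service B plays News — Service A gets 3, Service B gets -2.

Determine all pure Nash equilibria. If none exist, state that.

Mark each player's best response to every combination of opponents' strategies; a profile where every player is best-responding is a pure Nash equilibrium.
Service A against Licensed: payoffs 2, -5, -3, 1 → best response Originals.
Service A against Sports: payoffs 4, 0, -1, -3 → best response Originals.
Service A against News: payoffs 0, 2, 5, 3 → best response Sports.
Service B against Originals: payoffs 0, -4, 1 → best response News.
Service B against Licensed: payoffs 4, -5, -3 → best response Licensed.
Service B against Sports: payoffs 5, 1, -4 → best response Licensed.
Service B against News: payoffs -1, 2, -2 → best response Sports.
No profile is a mutual best response for all players.

There is no pure-strategy Nash equilibrium.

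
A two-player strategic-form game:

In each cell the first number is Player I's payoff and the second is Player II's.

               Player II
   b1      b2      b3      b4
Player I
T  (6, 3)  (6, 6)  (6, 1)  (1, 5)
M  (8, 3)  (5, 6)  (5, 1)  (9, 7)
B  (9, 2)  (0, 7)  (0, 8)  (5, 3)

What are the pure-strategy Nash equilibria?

For each strategy profile, look for a profitable unilateral deviation.
(T, b1): Player I can switch to M (6 → 8). Not NE.
(T, b2): Player I gets 6, best alternative 5; Player II gets 6, best alternative 5. No profitable deviation — NE.
(T, b3): Player II can switch to b1 (1 → 3). Not NE.
(T, b4): Player I can switch to M (1 → 9). Not NE.
(M, b1): Player I can switch to B (8 → 9). Not NE.
(M, b2): Player I can switch to T (5 → 6). Not NE.
(M, b3): Player I can switch to T (5 → 6). Not NE.
(M, b4): Player I gets 9, best alternative 5; Player II gets 7, best alternative 6. No profitable deviation — NE.
(The remaining 4 profiles each have a profitable deviation by the same check.)

(T, b2), (M, b4)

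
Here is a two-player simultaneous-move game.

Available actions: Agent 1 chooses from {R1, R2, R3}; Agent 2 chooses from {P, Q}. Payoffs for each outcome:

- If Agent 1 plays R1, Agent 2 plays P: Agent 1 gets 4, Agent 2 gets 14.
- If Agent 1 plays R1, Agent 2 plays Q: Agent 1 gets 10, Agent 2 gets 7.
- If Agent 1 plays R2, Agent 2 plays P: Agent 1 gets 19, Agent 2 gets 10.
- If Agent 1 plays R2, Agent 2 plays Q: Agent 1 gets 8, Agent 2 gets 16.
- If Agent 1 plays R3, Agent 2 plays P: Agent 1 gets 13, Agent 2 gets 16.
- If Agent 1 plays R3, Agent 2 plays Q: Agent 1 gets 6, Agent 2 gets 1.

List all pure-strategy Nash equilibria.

There is no pure-strategy Nash equilibrium.

Agent 1 against P: payoffs 4, 19, 13 → best response R2.
Agent 1 against Q: payoffs 10, 8, 6 → best response R1.
Agent 2 against R1: payoffs 14, 7 → best response P.
Agent 2 against R2: payoffs 10, 16 → best response Q.
Agent 2 against R3: payoffs 16, 1 → best response P.
No profile is a mutual best response for all players.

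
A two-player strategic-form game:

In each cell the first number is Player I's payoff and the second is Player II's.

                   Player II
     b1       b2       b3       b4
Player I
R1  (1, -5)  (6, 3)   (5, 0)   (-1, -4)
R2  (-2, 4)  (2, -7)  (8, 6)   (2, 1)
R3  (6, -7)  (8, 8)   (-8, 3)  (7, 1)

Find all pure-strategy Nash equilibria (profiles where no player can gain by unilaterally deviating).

For each strategy profile, look for a profitable unilateral deviation.
(R1, b1): Player I can switch to R3 (1 → 6). Not NE.
(R1, b2): Player I can switch to R3 (6 → 8). Not NE.
(R1, b3): Player I can switch to R2 (5 → 8). Not NE.
(R1, b4): Player I can switch to R2 (-1 → 2). Not NE.
(R2, b1): Player I can switch to R1 (-2 → 1). Not NE.
(R2, b2): Player I can switch to R1 (2 → 6). Not NE.
(R2, b3): Player I gets 8, best alternative 5; Player II gets 6, best alternative 4. No profitable deviation — NE.
(R3, b2): Player I gets 8, best alternative 6; Player II gets 8, best alternative 3. No profitable deviation — NE.
(The remaining 4 profiles each have a profitable deviation by the same check.)

The pure Nash equilibria are (R2, b3); (R3, b2).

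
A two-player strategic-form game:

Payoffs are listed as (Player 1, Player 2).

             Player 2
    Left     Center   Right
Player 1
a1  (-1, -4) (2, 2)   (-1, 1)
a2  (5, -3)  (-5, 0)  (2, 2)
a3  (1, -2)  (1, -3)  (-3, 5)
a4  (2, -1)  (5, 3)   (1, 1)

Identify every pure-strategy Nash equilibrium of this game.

Pure-strategy Nash equilibria: (a2, Right) and (a4, Center)

Player 1 against Left: payoffs -1, 5, 1, 2 → best response a2.
Player 1 against Center: payoffs 2, -5, 1, 5 → best response a4.
Player 1 against Right: payoffs -1, 2, -3, 1 → best response a2.
Player 2 against a1: payoffs -4, 2, 1 → best response Center.
Player 2 against a2: payoffs -3, 0, 2 → best response Right.
Player 2 against a3: payoffs -2, -3, 5 → best response Right.
Player 2 against a4: payoffs -1, 3, 1 → best response Center.
Mutual best responses: (a2, Right); (a4, Center).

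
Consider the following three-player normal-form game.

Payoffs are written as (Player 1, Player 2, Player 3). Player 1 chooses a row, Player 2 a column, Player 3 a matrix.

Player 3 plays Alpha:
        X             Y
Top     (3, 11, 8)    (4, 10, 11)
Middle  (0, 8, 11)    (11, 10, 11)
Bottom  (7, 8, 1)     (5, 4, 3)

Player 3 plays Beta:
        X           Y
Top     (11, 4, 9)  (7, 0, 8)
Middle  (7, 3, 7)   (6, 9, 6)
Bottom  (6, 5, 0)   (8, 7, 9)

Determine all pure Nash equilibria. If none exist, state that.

(Top, X, Alpha): Player 1 can switch to Bottom (3 → 7). Not NE.
(Top, X, Beta): Player 1 gets 11, best alternative 7; Player 2 gets 4, best alternative 0; Player 3 gets 9, best alternative 8. No profitable deviation — NE.
(Top, Y, Alpha): Player 1 can switch to Middle (4 → 11). Not NE.
(Top, Y, Beta): Player 1 can switch to Bottom (7 → 8). Not NE.
(Middle, X, Alpha): Player 1 can switch to Top (0 → 3). Not NE.
(Middle, X, Beta): Player 1 can switch to Top (7 → 11). Not NE.
(Middle, Y, Alpha): Player 1 gets 11, best alternative 5; Player 2 gets 10, best alternative 8; Player 3 gets 11, best alternative 6. No profitable deviation — NE.
(Middle, Y, Beta): Player 1 can switch to Top (6 → 7). Not NE.
(Bottom, X, Alpha): Player 1 gets 7, best alternative 3; Player 2 gets 8, best alternative 4; Player 3 gets 1, best alternative 0. No profitable deviation — NE.
(Bottom, X, Beta): Player 1 can switch to Top (6 → 11). Not NE.
(Bottom, Y, Alpha): Player 1 can switch to Middle (5 → 11). Not NE.
(Bottom, Y, Beta): Player 1 gets 8, best alternative 7; Player 2 gets 7, best alternative 5; Player 3 gets 9, best alternative 3. No profitable deviation — NE.

The pure Nash equilibria are (Top, X, Beta); (Middle, Y, Alpha); (Bottom, X, Alpha); (Bottom, Y, Beta).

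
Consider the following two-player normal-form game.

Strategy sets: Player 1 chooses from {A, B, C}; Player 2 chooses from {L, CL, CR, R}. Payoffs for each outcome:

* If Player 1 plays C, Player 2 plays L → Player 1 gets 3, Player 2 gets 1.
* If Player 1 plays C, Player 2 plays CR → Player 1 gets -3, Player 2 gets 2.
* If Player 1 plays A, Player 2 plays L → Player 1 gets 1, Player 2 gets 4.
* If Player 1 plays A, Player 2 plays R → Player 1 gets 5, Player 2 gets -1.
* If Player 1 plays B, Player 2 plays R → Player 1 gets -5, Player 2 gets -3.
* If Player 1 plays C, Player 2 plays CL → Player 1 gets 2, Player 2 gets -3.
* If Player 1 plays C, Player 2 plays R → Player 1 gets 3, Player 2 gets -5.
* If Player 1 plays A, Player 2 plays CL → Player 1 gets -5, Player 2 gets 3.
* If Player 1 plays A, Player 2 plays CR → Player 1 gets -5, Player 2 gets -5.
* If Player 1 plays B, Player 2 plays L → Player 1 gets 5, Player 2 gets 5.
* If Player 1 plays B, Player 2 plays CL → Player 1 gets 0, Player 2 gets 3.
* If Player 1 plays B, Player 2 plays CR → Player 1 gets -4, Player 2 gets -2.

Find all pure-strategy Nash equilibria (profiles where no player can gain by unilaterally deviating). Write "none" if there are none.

Player 1 against L: payoffs 1, 5, 3 → best response B.
Player 1 against CL: payoffs -5, 0, 2 → best response C.
Player 1 against CR: payoffs -5, -4, -3 → best response C.
Player 1 against R: payoffs 5, -5, 3 → best response A.
Player 2 against A: payoffs 4, 3, -5, -1 → best response L.
Player 2 against B: payoffs 5, 3, -2, -3 → best response L.
Player 2 against C: payoffs 1, -3, 2, -5 → best response CR.
Mutual best responses: (B, L); (C, CR).

(B, L), (C, CR)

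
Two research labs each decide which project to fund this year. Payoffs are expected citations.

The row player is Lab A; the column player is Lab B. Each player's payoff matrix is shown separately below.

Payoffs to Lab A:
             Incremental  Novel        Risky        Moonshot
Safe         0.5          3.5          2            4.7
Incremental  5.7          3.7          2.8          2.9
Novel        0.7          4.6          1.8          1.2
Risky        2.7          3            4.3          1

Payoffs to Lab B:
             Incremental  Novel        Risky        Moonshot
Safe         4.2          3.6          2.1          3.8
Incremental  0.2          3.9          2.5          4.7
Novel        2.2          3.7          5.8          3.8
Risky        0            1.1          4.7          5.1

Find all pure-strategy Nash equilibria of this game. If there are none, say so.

For each player, find the best response to each opponent profile; mutual best responses are the pure NE.
Lab A against Incremental: payoffs 0.5, 5.7, 0.7, 2.7 → best response Incremental.
Lab A against Novel: payoffs 3.5, 3.7, 4.6, 3 → best response Novel.
Lab A against Risky: payoffs 2, 2.8, 1.8, 4.3 → best response Risky.
Lab A against Moonshot: payoffs 4.7, 2.9, 1.2, 1 → best response Safe.
Lab B against Safe: payoffs 4.2, 3.6, 2.1, 3.8 → best response Incremental.
Lab B against Incremental: payoffs 0.2, 3.9, 2.5, 4.7 → best response Moonshot.
Lab B against Novel: payoffs 2.2, 3.7, 5.8, 3.8 → best response Risky.
Lab B against Risky: payoffs 0, 1.1, 4.7, 5.1 → best response Moonshot.
No profile is a mutual best response for all players.

There is no pure-strategy Nash equilibrium.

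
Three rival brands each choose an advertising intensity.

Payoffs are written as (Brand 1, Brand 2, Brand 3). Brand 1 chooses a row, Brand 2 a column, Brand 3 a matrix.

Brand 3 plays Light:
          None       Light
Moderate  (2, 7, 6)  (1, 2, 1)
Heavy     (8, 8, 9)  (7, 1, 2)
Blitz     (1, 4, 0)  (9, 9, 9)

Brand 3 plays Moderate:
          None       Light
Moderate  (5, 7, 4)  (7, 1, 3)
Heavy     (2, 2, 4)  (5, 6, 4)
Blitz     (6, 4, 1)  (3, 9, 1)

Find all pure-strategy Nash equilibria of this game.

(Moderate, None, Light): Brand 1 can switch to Heavy (2 → 8). Not NE.
(Moderate, None, Moderate): Brand 1 can switch to Blitz (5 → 6). Not NE.
(Moderate, Light, Light): Brand 1 can switch to Heavy (1 → 7). Not NE.
(Moderate, Light, Moderate): Brand 2 can switch to None (1 → 7). Not NE.
(Heavy, None, Light): Brand 1 gets 8, best alternative 2; Brand 2 gets 8, best alternative 1; Brand 3 gets 9, best alternative 4. No profitable deviation — NE.
(Heavy, None, Moderate): Brand 1 can switch to Moderate (2 → 5). Not NE.
(Heavy, Light, Light): Brand 1 can switch to Blitz (7 → 9). Not NE.
(Heavy, Light, Moderate): Brand 1 can switch to Moderate (5 → 7). Not NE.
(Blitz, None, Light): Brand 1 can switch to Moderate (1 → 2). Not NE.
(Blitz, None, Moderate): Brand 2 can switch to Light (4 → 9). Not NE.
(Blitz, Light, Light): Brand 1 gets 9, best alternative 7; Brand 2 gets 9, best alternative 4; Brand 3 gets 9, best alternative 1. No profitable deviation — NE.
(Blitz, Light, Moderate): Brand 1 can switch to Moderate (3 → 7). Not NE.

Pure-strategy Nash equilibria: (Heavy, None, Light); (Blitz, Light, Light)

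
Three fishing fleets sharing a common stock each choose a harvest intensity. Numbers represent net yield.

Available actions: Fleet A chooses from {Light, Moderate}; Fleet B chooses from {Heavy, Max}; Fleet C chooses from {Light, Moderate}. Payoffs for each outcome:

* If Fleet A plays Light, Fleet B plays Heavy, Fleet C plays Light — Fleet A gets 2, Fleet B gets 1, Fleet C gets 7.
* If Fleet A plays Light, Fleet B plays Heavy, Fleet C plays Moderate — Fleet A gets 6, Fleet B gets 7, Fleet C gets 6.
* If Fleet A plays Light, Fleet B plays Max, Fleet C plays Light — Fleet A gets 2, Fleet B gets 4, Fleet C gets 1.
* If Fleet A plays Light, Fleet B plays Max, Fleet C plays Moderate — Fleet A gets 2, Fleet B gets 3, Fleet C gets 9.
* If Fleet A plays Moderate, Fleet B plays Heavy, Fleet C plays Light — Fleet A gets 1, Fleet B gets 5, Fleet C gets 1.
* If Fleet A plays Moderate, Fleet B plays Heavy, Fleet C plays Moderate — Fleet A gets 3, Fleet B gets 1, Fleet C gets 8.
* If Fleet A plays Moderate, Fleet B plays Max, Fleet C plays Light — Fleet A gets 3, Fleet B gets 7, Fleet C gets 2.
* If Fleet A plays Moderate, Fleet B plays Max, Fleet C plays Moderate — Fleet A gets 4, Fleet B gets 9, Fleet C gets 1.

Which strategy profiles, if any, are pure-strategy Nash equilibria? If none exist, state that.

Pure NE: (Moderate, Max, Light)

Mark each player's best response to every combination of opponents' strategies; a profile where every player is best-responding is a pure Nash equilibrium.
Fleet A against (Heavy, Light): payoffs 2, 1 → best response Light.
Fleet A against (Heavy, Moderate): payoffs 6, 3 → best response Light.
Fleet A against (Max, Light): payoffs 2, 3 → best response Moderate.
Fleet A against (Max, Moderate): payoffs 2, 4 → best response Moderate.
Fleet B against (Light, Light): payoffs 1, 4 → best response Max.
Fleet B against (Light, Moderate): payoffs 7, 3 → best response Heavy.
Fleet B against (Moderate, Light): payoffs 5, 7 → best response Max.
Fleet B against (Moderate, Moderate): payoffs 1, 9 → best response Max.
Fleet C against (Light, Heavy): payoffs 7, 6 → best response Light.
Fleet C against (Light, Max): payoffs 1, 9 → best response Moderate.
Fleet C against (Moderate, Heavy): payoffs 1, 8 → best response Moderate.
Fleet C against (Moderate, Max): payoffs 2, 1 → best response Light.
Mutual best responses: (Moderate, Max, Light).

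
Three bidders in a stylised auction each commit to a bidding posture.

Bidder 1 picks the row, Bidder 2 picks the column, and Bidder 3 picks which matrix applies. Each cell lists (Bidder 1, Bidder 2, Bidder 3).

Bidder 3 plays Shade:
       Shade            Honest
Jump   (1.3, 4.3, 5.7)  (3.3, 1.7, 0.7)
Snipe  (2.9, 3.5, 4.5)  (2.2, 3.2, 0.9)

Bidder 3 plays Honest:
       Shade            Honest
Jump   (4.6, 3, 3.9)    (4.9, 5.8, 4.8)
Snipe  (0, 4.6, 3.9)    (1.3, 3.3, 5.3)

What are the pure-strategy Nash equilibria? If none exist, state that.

Bidder 1 against (Shade, Shade): payoffs 1.3, 2.9 → best response Snipe.
Bidder 1 against (Shade, Honest): payoffs 4.6, 0 → best response Jump.
Bidder 1 against (Honest, Shade): payoffs 3.3, 2.2 → best response Jump.
Bidder 1 against (Honest, Honest): payoffs 4.9, 1.3 → best response Jump.
Bidder 2 against (Jump, Shade): payoffs 4.3, 1.7 → best response Shade.
Bidder 2 against (Jump, Honest): payoffs 3, 5.8 → best response Honest.
Bidder 2 against (Snipe, Shade): payoffs 3.5, 3.2 → best response Shade.
Bidder 2 against (Snipe, Honest): payoffs 4.6, 3.3 → best response Shade.
Bidder 3 against (Jump, Shade): payoffs 5.7, 3.9 → best response Shade.
Bidder 3 against (Jump, Honest): payoffs 0.7, 4.8 → best response Honest.
Bidder 3 against (Snipe, Shade): payoffs 4.5, 3.9 → best response Shade.
Bidder 3 against (Snipe, Honest): payoffs 0.9, 5.3 → best response Honest.
Mutual best responses: (Jump, Honest, Honest); (Snipe, Shade, Shade).

The pure Nash equilibria are (Jump, Honest, Honest) and (Snipe, Shade, Shade).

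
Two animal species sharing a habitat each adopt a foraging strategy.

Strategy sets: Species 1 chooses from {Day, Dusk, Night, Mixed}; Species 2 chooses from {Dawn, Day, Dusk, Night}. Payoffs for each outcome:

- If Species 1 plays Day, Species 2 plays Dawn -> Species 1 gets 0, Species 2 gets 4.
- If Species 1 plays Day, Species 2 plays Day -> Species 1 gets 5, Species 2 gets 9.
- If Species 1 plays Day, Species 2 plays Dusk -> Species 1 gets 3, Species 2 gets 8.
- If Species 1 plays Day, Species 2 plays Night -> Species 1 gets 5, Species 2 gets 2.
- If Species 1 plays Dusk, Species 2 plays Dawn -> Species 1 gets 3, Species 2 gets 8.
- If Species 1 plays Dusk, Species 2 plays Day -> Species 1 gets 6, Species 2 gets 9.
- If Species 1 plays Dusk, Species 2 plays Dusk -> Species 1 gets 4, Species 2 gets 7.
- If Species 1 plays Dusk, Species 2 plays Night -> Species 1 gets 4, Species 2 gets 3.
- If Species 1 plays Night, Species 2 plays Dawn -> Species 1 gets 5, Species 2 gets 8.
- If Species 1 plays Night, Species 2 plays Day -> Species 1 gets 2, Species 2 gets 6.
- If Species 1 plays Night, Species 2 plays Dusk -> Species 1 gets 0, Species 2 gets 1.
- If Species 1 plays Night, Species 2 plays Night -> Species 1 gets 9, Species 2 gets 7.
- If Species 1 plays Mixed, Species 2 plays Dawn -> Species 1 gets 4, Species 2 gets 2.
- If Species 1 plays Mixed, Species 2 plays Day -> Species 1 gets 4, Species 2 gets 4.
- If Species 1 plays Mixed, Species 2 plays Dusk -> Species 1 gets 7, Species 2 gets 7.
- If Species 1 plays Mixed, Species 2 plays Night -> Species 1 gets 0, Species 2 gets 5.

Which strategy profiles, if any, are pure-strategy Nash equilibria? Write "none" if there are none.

(Day, Dawn): Species 1 can switch to Dusk (0 → 3). Not NE.
(Day, Day): Species 1 can switch to Dusk (5 → 6). Not NE.
(Day, Dusk): Species 1 can switch to Dusk (3 → 4). Not NE.
(Day, Night): Species 1 can switch to Night (5 → 9). Not NE.
(Dusk, Dawn): Species 1 can switch to Night (3 → 5). Not NE.
(Dusk, Day): Species 1 gets 6, best alternative 5; Species 2 gets 9, best alternative 8. No profitable deviation — NE.
(Dusk, Dusk): Species 1 can switch to Mixed (4 → 7). Not NE.
(Dusk, Night): Species 1 can switch to Day (4 → 5). Not NE.
(Night, Dawn): Species 1 gets 5, best alternative 4; Species 2 gets 8, best alternative 7. No profitable deviation — NE.
(Night, Day): Species 1 can switch to Day (2 → 5). Not NE.
(Mixed, Dusk): Species 1 gets 7, best alternative 4; Species 2 gets 7, best alternative 5. No profitable deviation — NE.
(The remaining 5 profiles each have a profitable deviation by the same check.)

Pure-strategy Nash equilibria: (Dusk, Day), (Night, Dawn), (Mixed, Dusk)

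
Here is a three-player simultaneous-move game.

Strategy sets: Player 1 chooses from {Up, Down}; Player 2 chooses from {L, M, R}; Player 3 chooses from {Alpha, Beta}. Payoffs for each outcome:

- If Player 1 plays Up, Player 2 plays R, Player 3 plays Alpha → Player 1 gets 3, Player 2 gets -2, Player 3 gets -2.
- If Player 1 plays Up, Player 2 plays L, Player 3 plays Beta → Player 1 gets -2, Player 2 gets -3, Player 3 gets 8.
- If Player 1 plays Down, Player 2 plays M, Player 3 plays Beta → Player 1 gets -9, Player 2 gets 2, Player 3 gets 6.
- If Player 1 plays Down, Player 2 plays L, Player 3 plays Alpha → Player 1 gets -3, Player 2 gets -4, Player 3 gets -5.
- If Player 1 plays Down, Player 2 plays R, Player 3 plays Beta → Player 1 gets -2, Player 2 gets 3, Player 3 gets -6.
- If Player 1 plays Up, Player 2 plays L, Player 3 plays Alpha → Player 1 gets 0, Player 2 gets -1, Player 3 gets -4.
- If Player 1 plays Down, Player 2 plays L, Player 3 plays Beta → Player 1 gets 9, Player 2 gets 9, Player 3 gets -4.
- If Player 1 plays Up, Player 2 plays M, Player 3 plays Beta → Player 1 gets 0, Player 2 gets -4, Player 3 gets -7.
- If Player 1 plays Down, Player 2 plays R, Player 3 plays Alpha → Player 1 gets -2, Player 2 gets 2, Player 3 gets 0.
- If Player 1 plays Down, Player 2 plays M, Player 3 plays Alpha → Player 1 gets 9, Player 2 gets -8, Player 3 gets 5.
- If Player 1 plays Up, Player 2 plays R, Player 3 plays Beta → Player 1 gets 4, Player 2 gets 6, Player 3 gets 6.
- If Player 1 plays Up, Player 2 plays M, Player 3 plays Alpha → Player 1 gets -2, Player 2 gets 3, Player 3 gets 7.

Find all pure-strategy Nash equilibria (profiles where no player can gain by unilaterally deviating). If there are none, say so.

(Up, R, Beta) and (Down, L, Beta)

Mark each player's best response to every combination of opponents' strategies; a profile where every player is best-responding is a pure Nash equilibrium.
Player 1 against (L, Alpha): payoffs 0, -3 → best response Up.
Player 1 against (L, Beta): payoffs -2, 9 → best response Down.
Player 1 against (M, Alpha): payoffs -2, 9 → best response Down.
Player 1 against (M, Beta): payoffs 0, -9 → best response Up.
Player 1 against (R, Alpha): payoffs 3, -2 → best response Up.
Player 1 against (R, Beta): payoffs 4, -2 → best response Up.
Player 2 against (Up, Alpha): payoffs -1, 3, -2 → best response M.
Player 2 against (Up, Beta): payoffs -3, -4, 6 → best response R.
Player 2 against (Down, Alpha): payoffs -4, -8, 2 → best response R.
Player 2 against (Down, Beta): payoffs 9, 2, 3 → best response L.
Player 3 against (Up, L): payoffs -4, 8 → best response Beta.
Player 3 against (Up, M): payoffs 7, -7 → best response Alpha.
Player 3 against (Up, R): payoffs -2, 6 → best response Beta.
Player 3 against (Down, L): payoffs -5, -4 → best response Beta.
Player 3 against (Down, M): payoffs 5, 6 → best response Beta.
Player 3 against (Down, R): payoffs 0, -6 → best response Alpha.
Mutual best responses: (Up, R, Beta); (Down, L, Beta).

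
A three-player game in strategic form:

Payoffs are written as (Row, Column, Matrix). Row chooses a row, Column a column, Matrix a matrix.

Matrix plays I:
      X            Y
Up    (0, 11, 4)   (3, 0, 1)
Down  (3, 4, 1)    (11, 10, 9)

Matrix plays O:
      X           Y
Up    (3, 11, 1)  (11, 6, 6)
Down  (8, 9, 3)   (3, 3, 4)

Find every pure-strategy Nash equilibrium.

(Up, X, I): Row can switch to Down (0 → 3). Not NE.
(Up, X, O): Row can switch to Down (3 → 8). Not NE.
(Up, Y, I): Row can switch to Down (3 → 11). Not NE.
(Up, Y, O): Column can switch to X (6 → 11). Not NE.
(Down, X, I): Column can switch to Y (4 → 10). Not NE.
(Down, X, O): Row gets 8, best alternative 3; Column gets 9, best alternative 3; Matrix gets 3, best alternative 1. No profitable deviation — NE.
(Down, Y, I): Row gets 11, best alternative 3; Column gets 10, best alternative 4; Matrix gets 9, best alternative 4. No profitable deviation — NE.
(Down, Y, O): Row can switch to Up (3 → 11). Not NE.

(Down, X, O), (Down, Y, I)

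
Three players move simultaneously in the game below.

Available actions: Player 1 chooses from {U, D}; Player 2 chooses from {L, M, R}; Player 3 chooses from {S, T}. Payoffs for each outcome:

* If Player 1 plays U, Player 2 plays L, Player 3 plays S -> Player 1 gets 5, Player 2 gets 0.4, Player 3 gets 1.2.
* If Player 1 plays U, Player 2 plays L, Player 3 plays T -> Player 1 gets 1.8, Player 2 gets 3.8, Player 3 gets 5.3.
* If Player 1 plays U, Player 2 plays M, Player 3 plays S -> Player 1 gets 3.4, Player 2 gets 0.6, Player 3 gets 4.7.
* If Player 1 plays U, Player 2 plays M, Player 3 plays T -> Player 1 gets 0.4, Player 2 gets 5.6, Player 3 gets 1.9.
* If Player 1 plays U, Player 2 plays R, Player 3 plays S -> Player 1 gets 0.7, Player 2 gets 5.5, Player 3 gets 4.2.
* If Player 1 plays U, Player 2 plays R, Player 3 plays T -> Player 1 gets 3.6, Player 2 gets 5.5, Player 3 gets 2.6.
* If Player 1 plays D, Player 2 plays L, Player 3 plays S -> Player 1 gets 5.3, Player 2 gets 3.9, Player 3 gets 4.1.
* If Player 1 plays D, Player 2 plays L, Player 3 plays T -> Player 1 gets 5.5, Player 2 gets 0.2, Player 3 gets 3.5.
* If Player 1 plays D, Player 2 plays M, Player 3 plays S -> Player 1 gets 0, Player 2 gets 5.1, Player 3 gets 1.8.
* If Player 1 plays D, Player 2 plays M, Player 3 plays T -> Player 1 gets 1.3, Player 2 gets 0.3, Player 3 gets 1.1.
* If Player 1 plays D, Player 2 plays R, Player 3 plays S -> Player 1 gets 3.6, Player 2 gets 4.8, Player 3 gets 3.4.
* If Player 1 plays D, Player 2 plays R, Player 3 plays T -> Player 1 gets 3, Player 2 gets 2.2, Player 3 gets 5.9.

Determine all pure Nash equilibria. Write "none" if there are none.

No pure-strategy Nash equilibrium.

For each strategy profile, look for a profitable unilateral deviation.
(U, L, S): Player 1 can switch to D (5 → 5.3). Not NE.
(U, L, T): Player 1 can switch to D (1.8 → 5.5). Not NE.
(U, M, S): Player 2 can switch to R (0.6 → 5.5). Not NE.
(U, M, T): Player 1 can switch to D (0.4 → 1.3). Not NE.
(U, R, S): Player 1 can switch to D (0.7 → 3.6). Not NE.
(U, R, T): Player 2 can switch to M (5.5 → 5.6). Not NE.
(D, L, S): Player 2 can switch to M (3.9 → 5.1). Not NE.
(D, L, T): Player 2 can switch to M (0.2 → 0.3). Not NE.
(D, M, S): Player 1 can switch to U (0 → 3.4). Not NE.
(D, M, T): Player 2 can switch to R (0.3 → 2.2). Not NE.
(D, R, S): Player 2 can switch to M (4.8 → 5.1). Not NE.
(D, R, T): Player 1 can switch to U (3 → 3.6). Not NE.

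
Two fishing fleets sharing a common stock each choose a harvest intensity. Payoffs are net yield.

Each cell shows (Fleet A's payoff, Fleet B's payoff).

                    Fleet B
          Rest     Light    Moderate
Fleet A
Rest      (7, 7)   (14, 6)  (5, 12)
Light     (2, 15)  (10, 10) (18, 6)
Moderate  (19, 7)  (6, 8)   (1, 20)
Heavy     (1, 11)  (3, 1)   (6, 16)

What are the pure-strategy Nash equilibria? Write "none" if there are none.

none

Check each profile: it is a Nash equilibrium iff no player can strictly gain by switching unilaterally.
(Rest, Rest): Fleet A can switch to Moderate (7 → 19). Not NE.
(Rest, Light): Fleet B can switch to Rest (6 → 7). Not NE.
(Rest, Moderate): Fleet A can switch to Light (5 → 18). Not NE.
(Light, Rest): Fleet A can switch to Rest (2 → 7). Not NE.
(Light, Light): Fleet A can switch to Rest (10 → 14). Not NE.
(Light, Moderate): Fleet B can switch to Rest (6 → 15). Not NE.
(The remaining 6 profiles each have a profitable deviation by the same check.)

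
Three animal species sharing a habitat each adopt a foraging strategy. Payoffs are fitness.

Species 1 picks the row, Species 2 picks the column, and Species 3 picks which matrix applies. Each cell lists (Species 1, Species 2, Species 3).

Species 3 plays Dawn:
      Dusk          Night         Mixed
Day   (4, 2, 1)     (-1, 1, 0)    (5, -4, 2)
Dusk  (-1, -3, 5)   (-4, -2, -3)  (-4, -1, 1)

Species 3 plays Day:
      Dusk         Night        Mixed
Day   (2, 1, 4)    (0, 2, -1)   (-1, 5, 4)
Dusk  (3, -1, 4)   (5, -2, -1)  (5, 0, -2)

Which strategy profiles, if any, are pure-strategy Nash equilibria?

This game has no pure Nash equilibrium.

Species 1 against (Dusk, Dawn): payoffs 4, -1 → best response Day.
Species 1 against (Dusk, Day): payoffs 2, 3 → best response Dusk.
Species 1 against (Night, Dawn): payoffs -1, -4 → best response Day.
Species 1 against (Night, Day): payoffs 0, 5 → best response Dusk.
Species 1 against (Mixed, Dawn): payoffs 5, -4 → best response Day.
Species 1 against (Mixed, Day): payoffs -1, 5 → best response Dusk.
Species 2 against (Day, Dawn): payoffs 2, 1, -4 → best response Dusk.
Species 2 against (Day, Day): payoffs 1, 2, 5 → best response Mixed.
Species 2 against (Dusk, Dawn): payoffs -3, -2, -1 → best response Mixed.
Species 2 against (Dusk, Day): payoffs -1, -2, 0 → best response Mixed.
Species 3 against (Day, Dusk): payoffs 1, 4 → best response Day.
Species 3 against (Day, Night): payoffs 0, -1 → best response Dawn.
Species 3 against (Day, Mixed): payoffs 2, 4 → best response Day.
Species 3 against (Dusk, Dusk): payoffs 5, 4 → best response Dawn.
Species 3 against (Dusk, Night): payoffs -3, -1 → best response Day.
Species 3 against (Dusk, Mixed): payoffs 1, -2 → best response Dawn.
No profile is a mutual best response for all players.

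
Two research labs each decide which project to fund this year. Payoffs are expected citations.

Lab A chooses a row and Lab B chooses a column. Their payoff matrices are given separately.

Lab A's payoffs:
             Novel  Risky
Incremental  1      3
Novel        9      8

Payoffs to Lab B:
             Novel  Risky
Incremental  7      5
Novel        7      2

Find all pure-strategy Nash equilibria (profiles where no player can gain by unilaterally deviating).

(Incremental, Novel): Lab A can switch to Novel (1 → 9). Not NE.
(Incremental, Risky): Lab A can switch to Novel (3 → 8). Not NE.
(Novel, Novel): Lab A gets 9, best alternative 1; Lab B gets 7, best alternative 2. No profitable deviation — NE.
(Novel, Risky): Lab B can switch to Novel (2 → 7). Not NE.

(Novel, Novel)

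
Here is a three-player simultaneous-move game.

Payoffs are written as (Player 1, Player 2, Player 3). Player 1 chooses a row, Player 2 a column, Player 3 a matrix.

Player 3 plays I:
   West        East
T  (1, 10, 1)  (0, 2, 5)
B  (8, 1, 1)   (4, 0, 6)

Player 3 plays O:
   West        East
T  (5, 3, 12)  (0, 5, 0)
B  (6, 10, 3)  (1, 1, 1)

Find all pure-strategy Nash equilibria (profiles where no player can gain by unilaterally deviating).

(B, West, O)

For each player, find the best response to each opponent profile; mutual best responses are the pure NE.
Player 1 against (West, I): payoffs 1, 8 → best response B.
Player 1 against (West, O): payoffs 5, 6 → best response B.
Player 1 against (East, I): payoffs 0, 4 → best response B.
Player 1 against (East, O): payoffs 0, 1 → best response B.
Player 2 against (T, I): payoffs 10, 2 → best response West.
Player 2 against (T, O): payoffs 3, 5 → best response East.
Player 2 against (B, I): payoffs 1, 0 → best response West.
Player 2 against (B, O): payoffs 10, 1 → best response West.
Player 3 against (T, West): payoffs 1, 12 → best response O.
Player 3 against (T, East): payoffs 5, 0 → best response I.
Player 3 against (B, West): payoffs 1, 3 → best response O.
Player 3 against (B, East): payoffs 6, 1 → best response I.
Mutual best responses: (B, West, O).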